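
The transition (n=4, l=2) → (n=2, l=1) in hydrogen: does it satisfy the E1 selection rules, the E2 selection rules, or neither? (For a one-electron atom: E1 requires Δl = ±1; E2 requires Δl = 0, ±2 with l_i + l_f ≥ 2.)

Δl = 1 − 2 = -1; l_i + l_f = 3.
E1 (Δl = ±1): satisfied.
E2 (Δl = 0,±2, l_i+l_f ≥ 2): not satisfied.

E1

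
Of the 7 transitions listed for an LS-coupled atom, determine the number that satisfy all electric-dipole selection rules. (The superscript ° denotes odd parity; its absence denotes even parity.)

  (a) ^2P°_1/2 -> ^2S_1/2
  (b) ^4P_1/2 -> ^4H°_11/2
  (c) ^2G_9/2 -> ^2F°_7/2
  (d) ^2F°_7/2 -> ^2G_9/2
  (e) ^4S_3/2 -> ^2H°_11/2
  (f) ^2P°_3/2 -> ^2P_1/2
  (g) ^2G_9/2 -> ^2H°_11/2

5

(a) allowed
(b) forbidden (ΔL, ΔJ fail)
(c) allowed
(d) allowed
(e) forbidden (ΔS, ΔL, ΔJ fail)
(f) allowed
(g) allowed
Total allowed: 5 of 7.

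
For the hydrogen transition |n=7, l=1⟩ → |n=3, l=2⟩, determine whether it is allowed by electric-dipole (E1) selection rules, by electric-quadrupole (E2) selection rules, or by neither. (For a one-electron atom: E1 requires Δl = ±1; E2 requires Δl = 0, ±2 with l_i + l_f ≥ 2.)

E1

Δl = 2 − 1 = +1; l_i + l_f = 3.
E1 (Δl = ±1): satisfied.
E2 (Δl = 0,±2, l_i+l_f ≥ 2): not satisfied.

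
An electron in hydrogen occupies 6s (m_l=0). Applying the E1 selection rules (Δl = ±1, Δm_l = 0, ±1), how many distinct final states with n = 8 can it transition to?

E1 requires Δl = ±1, so l_f ∈ {-1, 1}; with 0 ≤ l_f ≤ n_f−1 = 7, the allowed l_f values are {1}.
For l_f = 1: m_f ∈ {m_i−1, m_i, m_i+1} ∩ [−1, 1] = {-1, 0, 1} → 3 states.
Total: 3.

3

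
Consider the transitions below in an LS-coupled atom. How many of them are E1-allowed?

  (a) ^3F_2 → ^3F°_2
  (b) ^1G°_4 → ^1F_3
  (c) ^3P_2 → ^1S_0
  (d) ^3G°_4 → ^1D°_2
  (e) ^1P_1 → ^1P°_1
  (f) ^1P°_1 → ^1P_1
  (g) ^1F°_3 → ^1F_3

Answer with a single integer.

(a) allowed
(b) allowed
(c) forbidden (parity, ΔS, ΔJ fail)
(d) forbidden (parity, ΔS, ΔL, ΔJ fail)
(e) allowed
(f) allowed
(g) allowed
Total allowed: 5 of 7.

5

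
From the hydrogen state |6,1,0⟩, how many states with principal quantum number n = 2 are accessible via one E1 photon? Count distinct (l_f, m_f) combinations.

1

E1 requires Δl = ±1, so l_f ∈ {0, 2}; with 0 ≤ l_f ≤ n_f−1 = 1, the allowed l_f values are {0}.
For l_f = 0: m_f ∈ {m_i−1, m_i, m_i+1} ∩ [−0, 0] = {0} → 1 state.
Total: 1.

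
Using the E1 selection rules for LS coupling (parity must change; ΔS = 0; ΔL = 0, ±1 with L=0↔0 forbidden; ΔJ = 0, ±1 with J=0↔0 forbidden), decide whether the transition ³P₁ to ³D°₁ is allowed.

Reading off the term symbols: S 1→1, L 1→2, J 1→1, parity even→odd.
Parity must change: even → odd — ok.
ΔS = 0: S: 1 → 1 — ok.
ΔL = 0, ±1 (not L=0↔0): L: 1 → 2, ΔL = +1 — ok.
ΔJ = 0, ±1 (not J=0↔0): J: 1 → 1, ΔJ = +0 — ok.
All four E1 rules are satisfied.

allowed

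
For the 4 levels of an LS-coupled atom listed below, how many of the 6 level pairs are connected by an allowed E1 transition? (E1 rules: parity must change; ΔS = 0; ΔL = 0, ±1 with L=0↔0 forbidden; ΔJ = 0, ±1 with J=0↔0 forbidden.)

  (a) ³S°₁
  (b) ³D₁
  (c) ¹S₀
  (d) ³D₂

(a)–(b): forbidden (ΔL).
(a)–(c): forbidden (ΔS, ΔL).
(a)–(d): forbidden (ΔL).
(b)–(c): forbidden (parity, ΔS, ΔL).
(b)–(d): forbidden (parity).
(c)–(d): forbidden (parity, ΔS, ΔL, ΔJ).
Allowed pairs: 0 of 6.

0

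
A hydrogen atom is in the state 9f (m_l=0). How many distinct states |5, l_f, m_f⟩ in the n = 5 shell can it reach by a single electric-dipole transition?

E1 requires Δl = ±1, so l_f ∈ {2, 4}; with 0 ≤ l_f ≤ n_f−1 = 4, the allowed l_f values are {2, 4}.
For l_f = 2: m_f ∈ {m_i−1, m_i, m_i+1} ∩ [−2, 2] = {-1, 0, 1} → 3 states.
For l_f = 4: m_f ∈ {m_i−1, m_i, m_i+1} ∩ [−4, 4] = {-1, 0, 1} → 3 states.
Total: 6.

6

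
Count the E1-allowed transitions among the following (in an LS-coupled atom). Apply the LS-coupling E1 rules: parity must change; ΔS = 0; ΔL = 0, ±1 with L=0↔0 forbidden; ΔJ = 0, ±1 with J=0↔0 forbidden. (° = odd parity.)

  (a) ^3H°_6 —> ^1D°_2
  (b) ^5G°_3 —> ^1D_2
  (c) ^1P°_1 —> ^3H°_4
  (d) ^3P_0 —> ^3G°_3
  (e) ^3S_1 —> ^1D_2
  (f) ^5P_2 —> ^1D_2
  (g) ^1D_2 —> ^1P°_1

1

(a) forbidden (parity, ΔS, ΔL, ΔJ fail)
(b) forbidden (ΔS, ΔL fail)
(c) forbidden (parity, ΔS, ΔL, ΔJ fail)
(d) forbidden (ΔL, ΔJ fail)
(e) forbidden (parity, ΔS, ΔL fail)
(f) forbidden (parity, ΔS fail)
(g) allowed
Total allowed: 1 of 7.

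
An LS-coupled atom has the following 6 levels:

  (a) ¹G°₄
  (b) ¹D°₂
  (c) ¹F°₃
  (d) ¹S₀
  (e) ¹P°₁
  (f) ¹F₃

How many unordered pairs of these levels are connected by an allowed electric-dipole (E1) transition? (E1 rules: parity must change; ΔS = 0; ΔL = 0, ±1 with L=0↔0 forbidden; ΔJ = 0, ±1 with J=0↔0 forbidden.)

4

(a)–(b): forbidden (parity, ΔL, ΔJ).
(a)–(c): forbidden (parity).
(a)–(d): forbidden (ΔL, ΔJ).
(a)–(e): forbidden (parity, ΔL, ΔJ).
(a)–(f): allowed.
(b)–(c): forbidden (parity).
(b)–(d): forbidden (ΔL, ΔJ).
(b)–(e): forbidden (parity).
(b)–(f): allowed.
(c)–(d): forbidden (ΔL, ΔJ).
(c)–(e): forbidden (parity, ΔL, ΔJ).
(c)–(f): allowed.
(d)–(e): allowed.
(d)–(f): forbidden (parity, ΔL, ΔJ).
(e)–(f): forbidden (ΔL, ΔJ).
Allowed pairs: 4 of 15.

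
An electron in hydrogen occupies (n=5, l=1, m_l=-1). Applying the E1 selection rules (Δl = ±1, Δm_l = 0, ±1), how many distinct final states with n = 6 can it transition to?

4

E1 requires Δl = ±1, so l_f ∈ {0, 2}; with 0 ≤ l_f ≤ n_f−1 = 5, the allowed l_f values are {0, 2}.
For l_f = 0: m_f ∈ {m_i−1, m_i, m_i+1} ∩ [−0, 0] = {0} → 1 state.
For l_f = 2: m_f ∈ {m_i−1, m_i, m_i+1} ∩ [−2, 2] = {-2, -1, 0} → 3 states.
Total: 4.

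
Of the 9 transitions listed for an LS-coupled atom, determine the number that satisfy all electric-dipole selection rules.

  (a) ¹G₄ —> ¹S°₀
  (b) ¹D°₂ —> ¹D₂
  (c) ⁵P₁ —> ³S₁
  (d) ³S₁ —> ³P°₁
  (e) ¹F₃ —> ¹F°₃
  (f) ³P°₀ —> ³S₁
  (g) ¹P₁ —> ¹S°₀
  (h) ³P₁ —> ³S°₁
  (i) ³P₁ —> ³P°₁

(a) forbidden (ΔL, ΔJ fail)
(b) allowed
(c) forbidden (parity, ΔS fail)
(d) allowed
(e) allowed
(f) allowed
(g) allowed
(h) allowed
(i) allowed
Total allowed: 7 of 9.

7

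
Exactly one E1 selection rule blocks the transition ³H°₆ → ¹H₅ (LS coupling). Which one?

the ΔS = 0 rule

Initial level: S=1, L=5, J=6, parity odd. Final level: S=0, L=5, J=5, parity even.
Parity must change: odd → even — satisfied.
ΔS = 0: S: 1 → 0 — violated.
ΔL = 0, ±1 (not L=0↔0): L: 5 → 5, ΔL = +0 — satisfied.
ΔJ = 0, ±1 (not J=0↔0): J: 6 → 5, ΔJ = -1 — satisfied.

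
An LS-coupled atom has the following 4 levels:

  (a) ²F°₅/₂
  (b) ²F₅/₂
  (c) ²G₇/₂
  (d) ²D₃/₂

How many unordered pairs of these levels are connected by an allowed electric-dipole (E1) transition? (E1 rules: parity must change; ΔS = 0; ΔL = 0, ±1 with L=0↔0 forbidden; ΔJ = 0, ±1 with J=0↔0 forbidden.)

3

(a)–(b): allowed.
(a)–(c): allowed.
(a)–(d): allowed.
(b)–(c): forbidden (parity).
(b)–(d): forbidden (parity).
(c)–(d): forbidden (parity, ΔL, ΔJ).
Allowed pairs: 3 of 6.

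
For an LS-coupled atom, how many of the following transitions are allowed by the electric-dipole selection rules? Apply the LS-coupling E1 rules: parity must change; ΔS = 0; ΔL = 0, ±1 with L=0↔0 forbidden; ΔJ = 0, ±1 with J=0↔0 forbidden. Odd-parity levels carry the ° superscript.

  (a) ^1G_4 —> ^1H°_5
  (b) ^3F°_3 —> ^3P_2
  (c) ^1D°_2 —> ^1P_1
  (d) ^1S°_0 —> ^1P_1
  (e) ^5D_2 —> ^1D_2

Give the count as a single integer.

3

(a) allowed
(b) forbidden (ΔL fails)
(c) allowed
(d) allowed
(e) forbidden (parity, ΔS fail)
Total allowed: 3 of 5.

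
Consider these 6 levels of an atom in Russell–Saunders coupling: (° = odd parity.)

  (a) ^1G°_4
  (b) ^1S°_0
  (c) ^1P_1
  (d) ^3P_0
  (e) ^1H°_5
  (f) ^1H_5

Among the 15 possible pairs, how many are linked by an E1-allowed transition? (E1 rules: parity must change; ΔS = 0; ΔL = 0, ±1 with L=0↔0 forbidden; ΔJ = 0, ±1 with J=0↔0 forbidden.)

(a)–(b): forbidden (parity, ΔL, ΔJ).
(a)–(c): forbidden (ΔL, ΔJ).
(a)–(d): forbidden (ΔS, ΔL, ΔJ).
(a)–(e): forbidden (parity).
(a)–(f): allowed.
(b)–(c): allowed.
(b)–(d): forbidden (ΔS, ΔJ).
(b)–(e): forbidden (parity, ΔL, ΔJ).
(b)–(f): forbidden (ΔL, ΔJ).
(c)–(d): forbidden (parity, ΔS).
(c)–(e): forbidden (ΔL, ΔJ).
(c)–(f): forbidden (parity, ΔL, ΔJ).
(d)–(e): forbidden (ΔS, ΔL, ΔJ).
(d)–(f): forbidden (parity, ΔS, ΔL, ΔJ).
(e)–(f): allowed.
Allowed pairs: 3 of 15.

3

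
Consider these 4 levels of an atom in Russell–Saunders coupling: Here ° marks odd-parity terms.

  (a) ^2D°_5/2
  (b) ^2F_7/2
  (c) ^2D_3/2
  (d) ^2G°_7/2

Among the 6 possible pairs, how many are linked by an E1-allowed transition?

3

(a)–(b): allowed.
(a)–(c): allowed.
(a)–(d): forbidden (parity, ΔL).
(b)–(c): forbidden (parity, ΔJ).
(b)–(d): allowed.
(c)–(d): forbidden (ΔL, ΔJ).
Allowed pairs: 3 of 6.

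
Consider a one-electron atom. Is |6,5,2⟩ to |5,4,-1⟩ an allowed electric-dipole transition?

forbidden

l: 5 → 4 (Δl = -1). Δl = ±1 satisfied.
m_l: 2 → -1 (Δm_l = -3). |Δm_l| ≤ 1 violated.
The transition is electric-dipole forbidden.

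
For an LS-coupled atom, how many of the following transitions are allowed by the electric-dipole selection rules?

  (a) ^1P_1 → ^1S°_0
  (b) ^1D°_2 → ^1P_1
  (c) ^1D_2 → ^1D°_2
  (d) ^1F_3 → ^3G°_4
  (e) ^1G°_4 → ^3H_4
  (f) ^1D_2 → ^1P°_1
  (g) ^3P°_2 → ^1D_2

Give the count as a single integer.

(a) allowed
(b) allowed
(c) allowed
(d) forbidden (ΔS fails)
(e) forbidden (ΔS fails)
(f) allowed
(g) forbidden (ΔS fails)
Total allowed: 4 of 7.

4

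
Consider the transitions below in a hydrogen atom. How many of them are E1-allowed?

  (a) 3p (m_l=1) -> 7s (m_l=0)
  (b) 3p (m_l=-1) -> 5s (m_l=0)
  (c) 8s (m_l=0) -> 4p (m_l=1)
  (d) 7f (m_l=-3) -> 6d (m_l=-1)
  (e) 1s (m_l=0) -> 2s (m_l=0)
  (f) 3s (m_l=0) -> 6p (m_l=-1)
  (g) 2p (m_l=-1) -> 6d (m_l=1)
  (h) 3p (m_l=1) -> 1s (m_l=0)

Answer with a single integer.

(a) allowed
(b) allowed
(c) allowed
(d) forbidden — Δm_l = +2 (E1 requires Δm_l = 0, ±1)
(e) forbidden — Δl = +0 (E1 requires Δl = ±1)
(f) allowed
(g) forbidden — Δm_l = +2 (E1 requires Δm_l = 0, ±1)
(h) allowed
Total allowed: 5 of 8.

5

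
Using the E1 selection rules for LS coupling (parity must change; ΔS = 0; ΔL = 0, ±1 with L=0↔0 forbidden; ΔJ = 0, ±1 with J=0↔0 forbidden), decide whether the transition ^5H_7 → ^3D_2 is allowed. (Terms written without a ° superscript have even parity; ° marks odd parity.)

forbidden

ΔL = 0, ±1 (not L=0↔0): L: 5 → 2, ΔL = -3 — fails.
Parity must change: even → even — fails.
ΔS = 0: S: 2 → 1 — fails.
ΔJ = 0, ±1 (not J=0↔0): J: 7 → 2, ΔJ = -5 — fails.
Rule(s) violated: parity, ΔS, ΔL, ΔJ.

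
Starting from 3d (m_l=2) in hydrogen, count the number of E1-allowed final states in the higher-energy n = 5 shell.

E1 requires Δl = ±1, so l_f ∈ {1, 3}; with 0 ≤ l_f ≤ n_f−1 = 4, the allowed l_f values are {1, 3}.
For l_f = 1: m_f ∈ {m_i−1, m_i, m_i+1} ∩ [−1, 1] = {1} → 1 state.
For l_f = 3: m_f ∈ {m_i−1, m_i, m_i+1} ∩ [−3, 3] = {1, 2, 3} → 3 states.
Total: 4.

4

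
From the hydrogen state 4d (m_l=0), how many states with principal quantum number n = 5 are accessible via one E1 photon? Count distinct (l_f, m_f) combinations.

E1 requires Δl = ±1, so l_f ∈ {1, 3}; with 0 ≤ l_f ≤ n_f−1 = 4, the allowed l_f values are {1, 3}.
For l_f = 1: m_f ∈ {m_i−1, m_i, m_i+1} ∩ [−1, 1] = {-1, 0, 1} → 3 states.
For l_f = 3: m_f ∈ {m_i−1, m_i, m_i+1} ∩ [−3, 3] = {-1, 0, 1} → 3 states.
Total: 6.

6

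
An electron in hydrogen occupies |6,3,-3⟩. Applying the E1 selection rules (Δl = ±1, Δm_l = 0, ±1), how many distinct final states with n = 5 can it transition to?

E1 requires Δl = ±1, so l_f ∈ {2, 4}; with 0 ≤ l_f ≤ n_f−1 = 4, the allowed l_f values are {2, 4}.
For l_f = 2: m_f ∈ {m_i−1, m_i, m_i+1} ∩ [−2, 2] = {-2} → 1 state.
For l_f = 4: m_f ∈ {m_i−1, m_i, m_i+1} ∩ [−4, 4] = {-4, -3, -2} → 3 states.
Total: 4.

4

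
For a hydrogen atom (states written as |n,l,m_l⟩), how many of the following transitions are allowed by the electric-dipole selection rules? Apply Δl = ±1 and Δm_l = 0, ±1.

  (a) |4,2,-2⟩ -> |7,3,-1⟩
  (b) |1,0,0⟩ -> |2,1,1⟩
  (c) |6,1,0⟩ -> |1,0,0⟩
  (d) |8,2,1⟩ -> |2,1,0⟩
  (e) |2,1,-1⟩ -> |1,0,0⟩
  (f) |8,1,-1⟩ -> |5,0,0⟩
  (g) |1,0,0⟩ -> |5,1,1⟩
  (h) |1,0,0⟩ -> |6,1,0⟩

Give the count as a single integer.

8

(a) allowed
(b) allowed
(c) allowed
(d) allowed
(e) allowed
(f) allowed
(g) allowed
(h) allowed
Total allowed: 8 of 8.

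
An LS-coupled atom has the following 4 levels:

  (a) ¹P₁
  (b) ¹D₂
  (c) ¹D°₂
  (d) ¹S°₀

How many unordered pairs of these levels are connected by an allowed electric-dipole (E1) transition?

(a)–(b): forbidden (parity).
(a)–(c): allowed.
(a)–(d): allowed.
(b)–(c): allowed.
(b)–(d): forbidden (ΔL, ΔJ).
(c)–(d): forbidden (parity, ΔL, ΔJ).
Allowed pairs: 3 of 6.

3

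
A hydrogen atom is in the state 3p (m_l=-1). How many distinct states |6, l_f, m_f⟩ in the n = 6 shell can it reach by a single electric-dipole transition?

E1 requires Δl = ±1, so l_f ∈ {0, 2}; with 0 ≤ l_f ≤ n_f−1 = 5, the allowed l_f values are {0, 2}.
For l_f = 0: m_f ∈ {m_i−1, m_i, m_i+1} ∩ [−0, 0] = {0} → 1 state.
For l_f = 2: m_f ∈ {m_i−1, m_i, m_i+1} ∩ [−2, 2] = {-2, -1, 0} → 3 states.
Total: 4.

4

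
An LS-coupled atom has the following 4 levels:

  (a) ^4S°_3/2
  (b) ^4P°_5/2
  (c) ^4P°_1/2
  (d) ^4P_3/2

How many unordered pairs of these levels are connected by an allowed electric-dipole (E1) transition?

(a)–(b): forbidden (parity).
(a)–(c): forbidden (parity).
(a)–(d): allowed.
(b)–(c): forbidden (parity, ΔJ).
(b)–(d): allowed.
(c)–(d): allowed.
Allowed pairs: 3 of 6.

3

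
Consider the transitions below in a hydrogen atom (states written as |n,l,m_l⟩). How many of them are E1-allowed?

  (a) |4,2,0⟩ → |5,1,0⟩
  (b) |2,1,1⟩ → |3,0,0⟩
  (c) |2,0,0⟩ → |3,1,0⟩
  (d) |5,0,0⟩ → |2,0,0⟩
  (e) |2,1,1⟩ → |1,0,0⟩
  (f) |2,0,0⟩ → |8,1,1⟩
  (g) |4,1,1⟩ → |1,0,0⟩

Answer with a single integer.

(a) allowed
(b) allowed
(c) allowed
(d) forbidden — Δl = +0 (E1 requires Δl = ±1)
(e) allowed
(f) allowed
(g) allowed
Total allowed: 6 of 7.

6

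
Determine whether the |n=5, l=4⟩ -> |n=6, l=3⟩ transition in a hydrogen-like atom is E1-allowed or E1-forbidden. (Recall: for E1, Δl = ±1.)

allowed

Δl = 3 − 4 = -1; the E1 rule Δl = ±1 is ✓.
All E1 selection rules are satisfied.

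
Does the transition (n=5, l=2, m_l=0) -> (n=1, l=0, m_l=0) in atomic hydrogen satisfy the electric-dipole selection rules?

forbidden

l: 2 → 0 (Δl = -2). Δl = ±1 ✗.
Δm_l = 0 − (0) = +0. E1 requires Δm_l = 0, ±1: ✓.
The transition is electric-dipole forbidden.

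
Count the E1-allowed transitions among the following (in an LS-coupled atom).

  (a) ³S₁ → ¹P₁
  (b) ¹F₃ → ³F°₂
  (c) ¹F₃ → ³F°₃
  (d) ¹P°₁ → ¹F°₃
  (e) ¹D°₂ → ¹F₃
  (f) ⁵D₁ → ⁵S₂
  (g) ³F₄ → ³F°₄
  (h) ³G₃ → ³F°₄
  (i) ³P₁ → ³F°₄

3

(a) forbidden (parity, ΔS fail)
(b) forbidden (ΔS fails)
(c) forbidden (ΔS fails)
(d) forbidden (parity, ΔL, ΔJ fail)
(e) allowed
(f) forbidden (parity, ΔL fail)
(g) allowed
(h) allowed
(i) forbidden (ΔL, ΔJ fail)
Total allowed: 3 of 9.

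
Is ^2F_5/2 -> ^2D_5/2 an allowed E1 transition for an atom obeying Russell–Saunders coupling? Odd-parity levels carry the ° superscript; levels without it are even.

forbidden

Reading off the term symbols: S 1/2→1/2, L 3→2, J 5/2→5/2, parity even→even.
Parity must change: even → even — ✗.
ΔS = 0: S: 1/2 → 1/2 — ✓.
ΔL = 0, ±1 (not L=0↔0): L: 3 → 2, ΔL = -1 — ✓.
ΔJ = 0, ±1 (not J=0↔0): J: 5/2 → 5/2, ΔJ = +0 — ✓.
Rule(s) violated: parity.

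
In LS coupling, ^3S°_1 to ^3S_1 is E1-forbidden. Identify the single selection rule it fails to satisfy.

the L=0 ↔ L=0 exclusion

ΔL = 0, ±1 (not L=0↔0): L: 0 → 0, ΔL = +0 — fails.
Parity must change: odd → even — passes.
ΔJ = 0, ±1 (not J=0↔0): J: 1 → 1, ΔJ = +0 — passes.
ΔS = 0: S: 1 → 1 — passes.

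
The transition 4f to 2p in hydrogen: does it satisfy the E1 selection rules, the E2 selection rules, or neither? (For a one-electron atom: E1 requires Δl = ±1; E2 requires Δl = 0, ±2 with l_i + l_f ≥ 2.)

Δl = 1 − 3 = -2; l_i + l_f = 4.
E1 (Δl = ±1): not satisfied.
E2 (Δl = 0,±2, l_i+l_f ≥ 2): satisfied.

E2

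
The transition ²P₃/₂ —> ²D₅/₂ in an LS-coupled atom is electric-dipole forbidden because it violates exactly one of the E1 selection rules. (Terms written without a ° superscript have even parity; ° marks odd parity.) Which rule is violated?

parity

Reading off the term symbols: S 1/2→1/2, L 1→2, J 3/2→5/2, parity even→even.
ΔJ = 0, ±1 (not J=0↔0): J: 3/2 → 5/2, ΔJ = +1 — satisfied.
ΔL = 0, ±1 (not L=0↔0): L: 1 → 2, ΔL = +1 — satisfied.
Parity must change: even → even — violated.
ΔS = 0: S: 1/2 → 1/2 — satisfied.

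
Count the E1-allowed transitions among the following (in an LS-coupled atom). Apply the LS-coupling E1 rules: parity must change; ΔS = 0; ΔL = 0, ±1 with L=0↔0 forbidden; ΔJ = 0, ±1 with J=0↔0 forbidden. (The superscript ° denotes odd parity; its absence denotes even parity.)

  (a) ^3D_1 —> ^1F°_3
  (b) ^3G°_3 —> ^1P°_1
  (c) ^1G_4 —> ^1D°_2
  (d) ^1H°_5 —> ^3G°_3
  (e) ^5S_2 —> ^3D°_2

(a) forbidden (ΔS, ΔJ fail)
(b) forbidden (parity, ΔS, ΔL, ΔJ fail)
(c) forbidden (ΔL, ΔJ fail)
(d) forbidden (parity, ΔS, ΔJ fail)
(e) forbidden (ΔS, ΔL fail)
Total allowed: 0 of 5.

0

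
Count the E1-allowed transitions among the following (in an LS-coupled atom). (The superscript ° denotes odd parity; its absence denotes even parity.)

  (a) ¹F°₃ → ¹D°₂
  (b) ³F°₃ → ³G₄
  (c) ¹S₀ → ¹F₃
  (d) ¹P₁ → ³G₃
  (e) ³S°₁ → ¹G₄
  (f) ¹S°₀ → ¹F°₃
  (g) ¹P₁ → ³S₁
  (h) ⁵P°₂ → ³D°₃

(a) forbidden (parity fails)
(b) allowed
(c) forbidden (parity, ΔL, ΔJ fail)
(d) forbidden (parity, ΔS, ΔL, ΔJ fail)
(e) forbidden (ΔS, ΔL, ΔJ fail)
(f) forbidden (parity, ΔL, ΔJ fail)
(g) forbidden (parity, ΔS fail)
(h) forbidden (parity, ΔS fail)
Total allowed: 1 of 8.

1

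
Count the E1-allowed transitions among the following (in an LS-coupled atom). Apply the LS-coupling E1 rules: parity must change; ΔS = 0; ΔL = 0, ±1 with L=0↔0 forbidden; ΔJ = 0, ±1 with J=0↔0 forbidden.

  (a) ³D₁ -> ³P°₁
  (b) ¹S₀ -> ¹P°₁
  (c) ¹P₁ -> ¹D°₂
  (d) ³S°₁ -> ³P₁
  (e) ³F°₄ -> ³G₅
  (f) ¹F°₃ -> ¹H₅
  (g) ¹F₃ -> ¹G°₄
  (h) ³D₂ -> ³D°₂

7

(a) allowed
(b) allowed
(c) allowed
(d) allowed
(e) allowed
(f) forbidden (ΔL, ΔJ fail)
(g) allowed
(h) allowed
Total allowed: 7 of 8.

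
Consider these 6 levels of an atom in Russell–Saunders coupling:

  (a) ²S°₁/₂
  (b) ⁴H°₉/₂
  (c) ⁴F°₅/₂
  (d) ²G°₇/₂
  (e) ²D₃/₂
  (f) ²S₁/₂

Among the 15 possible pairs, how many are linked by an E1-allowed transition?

0

(a)–(b): forbidden (parity, ΔS, ΔL, ΔJ).
(a)–(c): forbidden (parity, ΔS, ΔL, ΔJ).
(a)–(d): forbidden (parity, ΔL, ΔJ).
(a)–(e): forbidden (ΔL).
(a)–(f): forbidden (ΔL).
(b)–(c): forbidden (parity, ΔL, ΔJ).
(b)–(d): forbidden (parity, ΔS).
(b)–(e): forbidden (ΔS, ΔL, ΔJ).
(b)–(f): forbidden (ΔS, ΔL, ΔJ).
(c)–(d): forbidden (parity, ΔS).
(c)–(e): forbidden (ΔS).
(c)–(f): forbidden (ΔS, ΔL, ΔJ).
(d)–(e): forbidden (ΔL, ΔJ).
(d)–(f): forbidden (ΔL, ΔJ).
(e)–(f): forbidden (parity, ΔL).
Allowed pairs: 0 of 15.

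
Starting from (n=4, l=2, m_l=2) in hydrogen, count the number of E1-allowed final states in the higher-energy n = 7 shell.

E1 requires Δl = ±1, so l_f ∈ {1, 3}; with 0 ≤ l_f ≤ n_f−1 = 6, the allowed l_f values are {1, 3}.
For l_f = 1: m_f ∈ {m_i−1, m_i, m_i+1} ∩ [−1, 1] = {1} → 1 state.
For l_f = 3: m_f ∈ {m_i−1, m_i, m_i+1} ∩ [−3, 3] = {1, 2, 3} → 3 states.
Total: 4.

4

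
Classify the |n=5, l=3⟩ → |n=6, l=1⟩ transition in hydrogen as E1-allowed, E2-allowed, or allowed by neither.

Δl = 1 − 3 = -2; l_i + l_f = 4.
E1 (Δl = ±1): not satisfied.
E2 (Δl = 0,±2, l_i+l_f ≥ 2): satisfied.

E2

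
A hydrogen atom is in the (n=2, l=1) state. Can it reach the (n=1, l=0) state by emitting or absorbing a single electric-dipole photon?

Initial l = 1, final l = 0, so Δl = -1. E1 requires Δl = ±1: passes.
All E1 selection rules are satisfied.

allowed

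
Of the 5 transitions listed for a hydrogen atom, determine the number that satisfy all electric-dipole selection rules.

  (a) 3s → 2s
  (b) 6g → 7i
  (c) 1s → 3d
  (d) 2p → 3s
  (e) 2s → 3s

1

(a) forbidden — Δl = +0 (E1 requires Δl = ±1)
(b) forbidden — Δl = +2 (E1 requires Δl = ±1)
(c) forbidden — Δl = +2 (E1 requires Δl = ±1)
(d) allowed
(e) forbidden — Δl = +0 (E1 requires Δl = ±1)
Total allowed: 1 of 5.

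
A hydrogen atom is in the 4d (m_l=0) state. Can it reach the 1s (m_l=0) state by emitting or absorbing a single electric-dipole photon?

forbidden

l: 2 → 0 (Δl = -2). Δl = ±1 fails.
Δm_l = 0 − (0) = +0. E1 requires Δm_l = 0, ±1: passes.
The transition is electric-dipole forbidden.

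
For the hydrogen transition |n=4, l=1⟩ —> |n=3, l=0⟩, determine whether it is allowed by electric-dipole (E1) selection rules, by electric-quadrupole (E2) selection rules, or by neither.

E1

Δl = 0 − 1 = -1; l_i + l_f = 1.
E1 (Δl = ±1): satisfied.
E2 (Δl = 0,±2, l_i+l_f ≥ 2): not satisfied.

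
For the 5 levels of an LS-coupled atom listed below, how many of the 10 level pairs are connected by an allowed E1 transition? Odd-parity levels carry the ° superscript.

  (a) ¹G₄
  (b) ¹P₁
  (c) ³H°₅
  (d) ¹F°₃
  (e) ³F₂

1

(a)–(b): forbidden (parity, ΔL, ΔJ).
(a)–(c): forbidden (ΔS).
(a)–(d): allowed.
(a)–(e): forbidden (parity, ΔS, ΔJ).
(b)–(c): forbidden (ΔS, ΔL, ΔJ).
(b)–(d): forbidden (ΔL, ΔJ).
(b)–(e): forbidden (parity, ΔS, ΔL).
(c)–(d): forbidden (parity, ΔS, ΔL, ΔJ).
(c)–(e): forbidden (ΔL, ΔJ).
(d)–(e): forbidden (ΔS).
Allowed pairs: 1 of 10.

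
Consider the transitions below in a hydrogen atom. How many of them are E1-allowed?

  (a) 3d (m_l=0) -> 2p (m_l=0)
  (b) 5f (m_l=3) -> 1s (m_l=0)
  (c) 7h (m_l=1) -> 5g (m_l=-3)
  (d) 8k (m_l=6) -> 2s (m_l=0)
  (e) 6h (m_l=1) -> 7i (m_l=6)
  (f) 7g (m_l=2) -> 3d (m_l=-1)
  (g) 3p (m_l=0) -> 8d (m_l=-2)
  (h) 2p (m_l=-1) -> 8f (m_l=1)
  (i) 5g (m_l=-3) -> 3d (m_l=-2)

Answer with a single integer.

1

(a) allowed
(b) forbidden — Δl = -3 (E1 requires Δl = ±1); Δm_l = -3 (E1 requires Δm_l = 0, ±1)
(c) forbidden — Δm_l = -4 (E1 requires Δm_l = 0, ±1)
(d) forbidden — Δl = -7 (E1 requires Δl = ±1); Δm_l = -6 (E1 requires Δm_l = 0, ±1)
(e) forbidden — Δm_l = +5 (E1 requires Δm_l = 0, ±1)
(f) forbidden — Δl = -2 (E1 requires Δl = ±1); Δm_l = -3 (E1 requires Δm_l = 0, ±1)
(g) forbidden — Δm_l = -2 (E1 requires Δm_l = 0, ±1)
(h) forbidden — Δl = +2 (E1 requires Δl = ±1); Δm_l = +2 (E1 requires Δm_l = 0, ±1)
(i) forbidden — Δl = -2 (E1 requires Δl = ±1)
Total allowed: 1 of 9.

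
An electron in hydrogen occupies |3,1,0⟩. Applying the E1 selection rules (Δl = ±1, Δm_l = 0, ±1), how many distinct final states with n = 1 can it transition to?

E1 requires Δl = ±1, so l_f ∈ {0, 2}; with 0 ≤ l_f ≤ n_f−1 = 0, the allowed l_f values are {0}.
For l_f = 0: m_f ∈ {m_i−1, m_i, m_i+1} ∩ [−0, 0] = {0} → 1 state.
Total: 1.

1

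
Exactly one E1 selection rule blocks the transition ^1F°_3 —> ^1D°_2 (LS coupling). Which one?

parity

Parity must change: odd → odd — ✗.
ΔS = 0: S: 0 → 0 — ✓.
ΔL = 0, ±1 (not L=0↔0): L: 3 → 2, ΔL = -1 — ✓.
ΔJ = 0, ±1 (not J=0↔0): J: 3 → 2, ΔJ = -1 — ✓.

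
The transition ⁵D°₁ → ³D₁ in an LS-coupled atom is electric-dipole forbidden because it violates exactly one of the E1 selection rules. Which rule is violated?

the ΔS = 0 rule

ΔJ = 0, ±1 (not J=0↔0): J: 1 → 1, ΔJ = +0 — satisfied.
Parity must change: odd → even — satisfied.
ΔS = 0: S: 2 → 1 — violated.
ΔL = 0, ±1 (not L=0↔0): L: 2 → 2, ΔL = +0 — satisfied.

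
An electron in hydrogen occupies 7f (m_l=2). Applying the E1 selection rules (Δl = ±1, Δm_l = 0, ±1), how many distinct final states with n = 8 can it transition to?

E1 requires Δl = ±1, so l_f ∈ {2, 4}; with 0 ≤ l_f ≤ n_f−1 = 7, the allowed l_f values are {2, 4}.
For l_f = 2: m_f ∈ {m_i−1, m_i, m_i+1} ∩ [−2, 2] = {1, 2} → 2 states.
For l_f = 4: m_f ∈ {m_i−1, m_i, m_i+1} ∩ [−4, 4] = {1, 2, 3} → 3 states.
Total: 5.

5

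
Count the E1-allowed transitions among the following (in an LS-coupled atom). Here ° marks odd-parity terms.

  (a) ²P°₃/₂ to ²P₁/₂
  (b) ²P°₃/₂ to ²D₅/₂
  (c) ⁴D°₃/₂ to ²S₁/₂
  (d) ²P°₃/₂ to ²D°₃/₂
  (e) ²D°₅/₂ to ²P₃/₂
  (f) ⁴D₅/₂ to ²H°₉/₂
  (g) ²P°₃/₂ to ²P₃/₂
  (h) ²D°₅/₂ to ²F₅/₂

5

(a) allowed
(b) allowed
(c) forbidden (ΔS, ΔL fail)
(d) forbidden (parity fails)
(e) allowed
(f) forbidden (ΔS, ΔL, ΔJ fail)
(g) allowed
(h) allowed
Total allowed: 5 of 8.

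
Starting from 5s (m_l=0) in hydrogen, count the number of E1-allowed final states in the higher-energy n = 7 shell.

E1 requires Δl = ±1, so l_f ∈ {-1, 1}; with 0 ≤ l_f ≤ n_f−1 = 6, the allowed l_f values are {1}.
For l_f = 1: m_f ∈ {m_i−1, m_i, m_i+1} ∩ [−1, 1] = {-1, 0, 1} → 3 states.
Total: 3.

3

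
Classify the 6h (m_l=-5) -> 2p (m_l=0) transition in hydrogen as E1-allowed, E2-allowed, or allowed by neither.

neither

Δl = 1 − 5 = -4; l_i + l_f = 6.
Δm_l = +5.
E1 (Δl = ±1, |Δm_l| ≤ 1): not satisfied.
E2 (Δl = 0,±2, l_i+l_f ≥ 2, |Δm_l| ≤ 2): not satisfied.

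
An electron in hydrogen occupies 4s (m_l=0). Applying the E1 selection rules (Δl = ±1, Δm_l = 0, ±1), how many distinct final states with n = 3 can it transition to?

E1 requires Δl = ±1, so l_f ∈ {-1, 1}; with 0 ≤ l_f ≤ n_f−1 = 2, the allowed l_f values are {1}.
For l_f = 1: m_f ∈ {m_i−1, m_i, m_i+1} ∩ [−1, 1] = {-1, 0, 1} → 3 states.
Total: 3.

3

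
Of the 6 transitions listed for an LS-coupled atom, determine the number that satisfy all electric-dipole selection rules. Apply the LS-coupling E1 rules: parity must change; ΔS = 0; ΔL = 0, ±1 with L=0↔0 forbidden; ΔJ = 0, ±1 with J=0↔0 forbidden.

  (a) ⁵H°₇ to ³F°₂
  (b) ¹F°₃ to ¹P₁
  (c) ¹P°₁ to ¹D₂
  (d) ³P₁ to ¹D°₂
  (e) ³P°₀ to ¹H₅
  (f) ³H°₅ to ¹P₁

1

(a) forbidden (parity, ΔS, ΔL, ΔJ fail)
(b) forbidden (ΔL, ΔJ fail)
(c) allowed
(d) forbidden (ΔS fails)
(e) forbidden (ΔS, ΔL, ΔJ fail)
(f) forbidden (ΔS, ΔL, ΔJ fail)
Total allowed: 1 of 6.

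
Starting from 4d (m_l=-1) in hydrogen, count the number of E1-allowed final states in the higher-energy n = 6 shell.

E1 requires Δl = ±1, so l_f ∈ {1, 3}; with 0 ≤ l_f ≤ n_f−1 = 5, the allowed l_f values are {1, 3}.
For l_f = 1: m_f ∈ {m_i−1, m_i, m_i+1} ∩ [−1, 1] = {-1, 0} → 2 states.
For l_f = 3: m_f ∈ {m_i−1, m_i, m_i+1} ∩ [−3, 3] = {-2, -1, 0} → 3 states.
Total: 5.

5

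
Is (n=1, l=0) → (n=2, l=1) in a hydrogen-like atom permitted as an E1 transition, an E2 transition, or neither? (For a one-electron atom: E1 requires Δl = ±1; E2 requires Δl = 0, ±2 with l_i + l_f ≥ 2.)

Δl = 1 − 0 = +1; l_i + l_f = 1.
E1 (Δl = ±1): satisfied.
E2 (Δl = 0,±2, l_i+l_f ≥ 2): not satisfied.

E1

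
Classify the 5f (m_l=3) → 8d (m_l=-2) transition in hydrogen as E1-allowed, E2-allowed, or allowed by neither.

Δl = 2 − 3 = -1; l_i + l_f = 5.
Δm_l = -5.
E1 (Δl = ±1, |Δm_l| ≤ 1): not satisfied.
E2 (Δl = 0,±2, l_i+l_f ≥ 2, |Δm_l| ≤ 2): not satisfied.

neither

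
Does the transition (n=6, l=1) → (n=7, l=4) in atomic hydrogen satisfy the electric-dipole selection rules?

forbidden

l: 1 → 4 (Δl = +3). Δl = ±1 fails.
The transition is electric-dipole forbidden.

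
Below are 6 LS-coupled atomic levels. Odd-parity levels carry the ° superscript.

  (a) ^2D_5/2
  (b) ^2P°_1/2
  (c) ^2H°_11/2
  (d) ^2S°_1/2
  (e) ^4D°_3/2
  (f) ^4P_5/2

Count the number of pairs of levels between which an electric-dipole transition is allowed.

(a)–(b): forbidden (ΔJ).
(a)–(c): forbidden (ΔL, ΔJ).
(a)–(d): forbidden (ΔL, ΔJ).
(a)–(e): forbidden (ΔS).
(a)–(f): forbidden (parity, ΔS).
(b)–(c): forbidden (parity, ΔL, ΔJ).
(b)–(d): forbidden (parity).
(b)–(e): forbidden (parity, ΔS).
(b)–(f): forbidden (ΔS, ΔJ).
(c)–(d): forbidden (parity, ΔL, ΔJ).
(c)–(e): forbidden (parity, ΔS, ΔL, ΔJ).
(c)–(f): forbidden (ΔS, ΔL, ΔJ).
(d)–(e): forbidden (parity, ΔS, ΔL).
(d)–(f): forbidden (ΔS, ΔJ).
(e)–(f): allowed.
Allowed pairs: 1 of 15.

1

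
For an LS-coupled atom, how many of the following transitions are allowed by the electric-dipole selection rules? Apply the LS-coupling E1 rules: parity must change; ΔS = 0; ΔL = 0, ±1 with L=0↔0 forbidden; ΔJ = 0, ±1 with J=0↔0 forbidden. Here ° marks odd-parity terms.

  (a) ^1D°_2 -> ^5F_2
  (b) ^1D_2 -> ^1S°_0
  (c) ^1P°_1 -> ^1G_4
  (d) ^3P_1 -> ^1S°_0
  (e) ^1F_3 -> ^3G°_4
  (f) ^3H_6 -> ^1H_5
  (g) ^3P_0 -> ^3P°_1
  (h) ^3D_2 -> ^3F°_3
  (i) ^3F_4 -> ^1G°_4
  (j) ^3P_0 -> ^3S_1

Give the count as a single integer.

(a) forbidden (ΔS fails)
(b) forbidden (ΔL, ΔJ fail)
(c) forbidden (ΔL, ΔJ fail)
(d) forbidden (ΔS fails)
(e) forbidden (ΔS fails)
(f) forbidden (parity, ΔS fail)
(g) allowed
(h) allowed
(i) forbidden (ΔS fails)
(j) forbidden (parity fails)
Total allowed: 2 of 10.

2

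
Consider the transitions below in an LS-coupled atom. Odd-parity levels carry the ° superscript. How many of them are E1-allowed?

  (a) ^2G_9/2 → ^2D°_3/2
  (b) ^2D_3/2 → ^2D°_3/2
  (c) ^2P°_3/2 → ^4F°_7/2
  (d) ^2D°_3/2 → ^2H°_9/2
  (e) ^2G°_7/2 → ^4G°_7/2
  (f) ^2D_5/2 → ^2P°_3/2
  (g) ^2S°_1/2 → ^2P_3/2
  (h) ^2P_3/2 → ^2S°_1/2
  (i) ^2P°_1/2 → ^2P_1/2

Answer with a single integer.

5

(a) forbidden (ΔL, ΔJ fail)
(b) allowed
(c) forbidden (parity, ΔS, ΔL, ΔJ fail)
(d) forbidden (parity, ΔL, ΔJ fail)
(e) forbidden (parity, ΔS fail)
(f) allowed
(g) allowed
(h) allowed
(i) allowed
Total allowed: 5 of 9.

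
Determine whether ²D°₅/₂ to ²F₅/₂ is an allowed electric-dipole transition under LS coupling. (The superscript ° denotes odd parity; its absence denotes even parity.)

Parity must change: odd → even — satisfied.
ΔS = 0: S: 1/2 → 1/2 — satisfied.
ΔL = 0, ±1 (not L=0↔0): L: 2 → 3, ΔL = +1 — satisfied.
ΔJ = 0, ±1 (not J=0↔0): J: 5/2 → 5/2, ΔJ = +0 — satisfied.
All four E1 rules are satisfied.

allowed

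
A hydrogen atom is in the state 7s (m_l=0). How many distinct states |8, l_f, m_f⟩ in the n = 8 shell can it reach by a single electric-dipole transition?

3

E1 requires Δl = ±1, so l_f ∈ {-1, 1}; with 0 ≤ l_f ≤ n_f−1 = 7, the allowed l_f values are {1}.
For l_f = 1: m_f ∈ {m_i−1, m_i, m_i+1} ∩ [−1, 1] = {-1, 0, 1} → 3 states.
Total: 3.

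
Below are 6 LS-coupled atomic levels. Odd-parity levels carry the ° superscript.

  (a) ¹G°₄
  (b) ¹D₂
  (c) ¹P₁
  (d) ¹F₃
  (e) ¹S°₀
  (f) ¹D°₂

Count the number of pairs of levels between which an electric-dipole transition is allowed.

5

(a)–(b): forbidden (ΔL, ΔJ).
(a)–(c): forbidden (ΔL, ΔJ).
(a)–(d): allowed.
(a)–(e): forbidden (parity, ΔL, ΔJ).
(a)–(f): forbidden (parity, ΔL, ΔJ).
(b)–(c): forbidden (parity).
(b)–(d): forbidden (parity).
(b)–(e): forbidden (ΔL, ΔJ).
(b)–(f): allowed.
(c)–(d): forbidden (parity, ΔL, ΔJ).
(c)–(e): allowed.
(c)–(f): allowed.
(d)–(e): forbidden (ΔL, ΔJ).
(d)–(f): allowed.
(e)–(f): forbidden (parity, ΔL, ΔJ).
Allowed pairs: 5 of 15.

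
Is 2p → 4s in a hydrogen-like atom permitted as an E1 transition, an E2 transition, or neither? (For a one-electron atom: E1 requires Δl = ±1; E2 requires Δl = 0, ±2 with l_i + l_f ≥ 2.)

Δl = 0 − 1 = -1; l_i + l_f = 1.
E1 (Δl = ±1): satisfied.
E2 (Δl = 0,±2, l_i+l_f ≥ 2): not satisfied.

E1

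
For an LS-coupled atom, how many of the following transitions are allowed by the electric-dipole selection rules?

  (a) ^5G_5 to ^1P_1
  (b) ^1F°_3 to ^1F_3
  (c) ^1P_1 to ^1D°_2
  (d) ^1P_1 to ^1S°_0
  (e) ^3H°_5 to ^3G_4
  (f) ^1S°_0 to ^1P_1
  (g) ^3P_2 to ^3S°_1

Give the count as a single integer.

(a) forbidden (parity, ΔS, ΔL, ΔJ fail)
(b) allowed
(c) allowed
(d) allowed
(e) allowed
(f) allowed
(g) allowed
Total allowed: 6 of 7.

6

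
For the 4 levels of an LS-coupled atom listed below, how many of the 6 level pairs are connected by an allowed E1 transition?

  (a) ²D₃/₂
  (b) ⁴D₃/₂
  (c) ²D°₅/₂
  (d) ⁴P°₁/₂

(a)–(b): forbidden (parity, ΔS).
(a)–(c): allowed.
(a)–(d): forbidden (ΔS).
(b)–(c): forbidden (ΔS).
(b)–(d): allowed.
(c)–(d): forbidden (parity, ΔS, ΔJ).
Allowed pairs: 2 of 6.

2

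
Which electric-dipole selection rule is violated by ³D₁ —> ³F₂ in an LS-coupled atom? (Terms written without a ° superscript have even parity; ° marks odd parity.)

parity

Parity must change: even → even — violated.
ΔS = 0: S: 1 → 1 — satisfied.
ΔL = 0, ±1 (not L=0↔0): L: 2 → 3, ΔL = +1 — satisfied.
ΔJ = 0, ±1 (not J=0↔0): J: 1 → 2, ΔJ = +1 — satisfied.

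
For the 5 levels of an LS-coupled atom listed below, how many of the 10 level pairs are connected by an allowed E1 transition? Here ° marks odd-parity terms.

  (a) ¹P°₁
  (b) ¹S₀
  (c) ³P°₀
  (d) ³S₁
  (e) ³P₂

2

(a)–(b): allowed.
(a)–(c): forbidden (parity, ΔS).
(a)–(d): forbidden (ΔS).
(a)–(e): forbidden (ΔS).
(b)–(c): forbidden (ΔS, ΔJ).
(b)–(d): forbidden (parity, ΔS, ΔL).
(b)–(e): forbidden (parity, ΔS, ΔJ).
(c)–(d): allowed.
(c)–(e): forbidden (ΔJ).
(d)–(e): forbidden (parity).
Allowed pairs: 2 of 10.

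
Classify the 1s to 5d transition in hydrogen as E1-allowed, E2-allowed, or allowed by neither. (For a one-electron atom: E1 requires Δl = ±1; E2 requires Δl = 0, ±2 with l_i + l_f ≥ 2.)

Δl = 2 − 0 = +2; l_i + l_f = 2.
E1 (Δl = ±1): not satisfied.
E2 (Δl = 0,±2, l_i+l_f ≥ 2): satisfied.

E2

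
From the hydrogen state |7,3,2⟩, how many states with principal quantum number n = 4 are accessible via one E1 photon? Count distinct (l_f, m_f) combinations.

2

E1 requires Δl = ±1, so l_f ∈ {2, 4}; with 0 ≤ l_f ≤ n_f−1 = 3, the allowed l_f values are {2}.
For l_f = 2: m_f ∈ {m_i−1, m_i, m_i+1} ∩ [−2, 2] = {1, 2} → 2 states.
Total: 2.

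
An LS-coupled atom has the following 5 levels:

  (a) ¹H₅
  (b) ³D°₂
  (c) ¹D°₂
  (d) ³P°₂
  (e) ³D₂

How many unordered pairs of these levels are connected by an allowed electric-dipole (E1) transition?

(a)–(b): forbidden (ΔS, ΔL, ΔJ).
(a)–(c): forbidden (ΔL, ΔJ).
(a)–(d): forbidden (ΔS, ΔL, ΔJ).
(a)–(e): forbidden (parity, ΔS, ΔL, ΔJ).
(b)–(c): forbidden (parity, ΔS).
(b)–(d): forbidden (parity).
(b)–(e): allowed.
(c)–(d): forbidden (parity, ΔS).
(c)–(e): forbidden (ΔS).
(d)–(e): allowed.
Allowed pairs: 2 of 10.

2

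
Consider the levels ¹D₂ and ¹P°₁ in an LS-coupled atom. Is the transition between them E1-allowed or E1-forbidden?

allowed

Initial level: S=0, L=2, J=2, parity even. Final level: S=0, L=1, J=1, parity odd.
ΔS = 0: S: 0 → 0 — ok.
Parity must change: even → odd — ok.
ΔL = 0, ±1 (not L=0↔0): L: 2 → 1, ΔL = -1 — ok.
ΔJ = 0, ±1 (not J=0↔0): J: 2 → 1, ΔJ = -1 — ok.
All four E1 rules are satisfied.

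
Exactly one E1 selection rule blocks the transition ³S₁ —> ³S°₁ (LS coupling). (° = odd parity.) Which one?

Reading off the term symbols: S 1→1, L 0→0, J 1→1, parity even→odd.
Parity must change: even → odd — passes.
ΔS = 0: S: 1 → 1 — passes.
ΔL = 0, ±1 (not L=0↔0): L: 0 → 0, ΔL = +0 — fails.
ΔJ = 0, ±1 (not J=0↔0): J: 1 → 1, ΔJ = +0 — passes.

the L=0 ↔ L=0 exclusion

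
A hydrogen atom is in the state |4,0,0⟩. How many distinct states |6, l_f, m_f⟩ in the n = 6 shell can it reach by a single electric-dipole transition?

E1 requires Δl = ±1, so l_f ∈ {-1, 1}; with 0 ≤ l_f ≤ n_f−1 = 5, the allowed l_f values are {1}.
For l_f = 1: m_f ∈ {m_i−1, m_i, m_i+1} ∩ [−1, 1] = {-1, 0, 1} → 3 states.
Total: 3.

3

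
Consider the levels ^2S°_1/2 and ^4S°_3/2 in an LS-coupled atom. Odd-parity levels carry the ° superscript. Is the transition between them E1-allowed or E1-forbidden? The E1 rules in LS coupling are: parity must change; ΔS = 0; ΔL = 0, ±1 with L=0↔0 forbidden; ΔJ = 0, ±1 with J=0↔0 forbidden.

ΔS = 0: S: 1/2 → 3/2 — fails.
ΔL = 0, ±1 (not L=0↔0): L: 0 → 0, ΔL = +0 — fails.
ΔJ = 0, ±1 (not J=0↔0): J: 1/2 → 3/2, ΔJ = +1 — ok.
Parity must change: odd → odd — fails.
Rule(s) violated: parity, ΔS, ΔL.

forbidden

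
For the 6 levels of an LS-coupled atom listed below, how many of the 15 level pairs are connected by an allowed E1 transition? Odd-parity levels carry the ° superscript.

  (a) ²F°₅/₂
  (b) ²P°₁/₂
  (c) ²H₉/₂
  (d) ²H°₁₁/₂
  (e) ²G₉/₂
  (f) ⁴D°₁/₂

(a)–(b): forbidden (parity, ΔL, ΔJ).
(a)–(c): forbidden (ΔL, ΔJ).
(a)–(d): forbidden (parity, ΔL, ΔJ).
(a)–(e): forbidden (ΔJ).
(a)–(f): forbidden (parity, ΔS, ΔJ).
(b)–(c): forbidden (ΔL, ΔJ).
(b)–(d): forbidden (parity, ΔL, ΔJ).
(b)–(e): forbidden (ΔL, ΔJ).
(b)–(f): forbidden (parity, ΔS).
(c)–(d): allowed.
(c)–(e): forbidden (parity).
(c)–(f): forbidden (ΔS, ΔL, ΔJ).
(d)–(e): allowed.
(d)–(f): forbidden (parity, ΔS, ΔL, ΔJ).
(e)–(f): forbidden (ΔS, ΔL, ΔJ).
Allowed pairs: 2 of 15.

2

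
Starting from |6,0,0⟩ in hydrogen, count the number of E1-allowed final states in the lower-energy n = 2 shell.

3

E1 requires Δl = ±1, so l_f ∈ {-1, 1}; with 0 ≤ l_f ≤ n_f−1 = 1, the allowed l_f values are {1}.
For l_f = 1: m_f ∈ {m_i−1, m_i, m_i+1} ∩ [−1, 1] = {-1, 0, 1} → 3 states.
Total: 3.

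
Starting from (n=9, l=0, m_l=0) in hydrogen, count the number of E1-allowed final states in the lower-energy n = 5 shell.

E1 requires Δl = ±1, so l_f ∈ {-1, 1}; with 0 ≤ l_f ≤ n_f−1 = 4, the allowed l_f values are {1}.
For l_f = 1: m_f ∈ {m_i−1, m_i, m_i+1} ∩ [−1, 1] = {-1, 0, 1} → 3 states.
Total: 3.

3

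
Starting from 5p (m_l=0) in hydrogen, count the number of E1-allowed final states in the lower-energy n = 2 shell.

E1 requires Δl = ±1, so l_f ∈ {0, 2}; with 0 ≤ l_f ≤ n_f−1 = 1, the allowed l_f values are {0}.
For l_f = 0: m_f ∈ {m_i−1, m_i, m_i+1} ∩ [−0, 0] = {0} → 1 state.
Total: 1.

1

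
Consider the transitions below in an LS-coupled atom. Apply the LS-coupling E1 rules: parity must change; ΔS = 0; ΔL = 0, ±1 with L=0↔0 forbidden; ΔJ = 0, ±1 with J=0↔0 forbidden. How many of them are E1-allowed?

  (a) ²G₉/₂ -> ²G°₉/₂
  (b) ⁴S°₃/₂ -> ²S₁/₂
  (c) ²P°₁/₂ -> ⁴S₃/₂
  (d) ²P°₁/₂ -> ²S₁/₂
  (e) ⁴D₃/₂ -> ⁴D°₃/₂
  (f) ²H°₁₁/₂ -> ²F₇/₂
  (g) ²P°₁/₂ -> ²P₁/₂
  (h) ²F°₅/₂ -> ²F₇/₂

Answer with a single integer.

5

(a) allowed
(b) forbidden (ΔS, ΔL fail)
(c) forbidden (ΔS fails)
(d) allowed
(e) allowed
(f) forbidden (ΔL, ΔJ fail)
(g) allowed
(h) allowed
Total allowed: 5 of 8.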